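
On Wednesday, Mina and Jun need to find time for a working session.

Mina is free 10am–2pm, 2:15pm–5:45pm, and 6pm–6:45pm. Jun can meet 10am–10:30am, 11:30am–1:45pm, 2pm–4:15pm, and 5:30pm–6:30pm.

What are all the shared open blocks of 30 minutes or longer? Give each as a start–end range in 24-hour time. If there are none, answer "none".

10:00–10:30, 11:30–13:45, 14:15–16:15, 18:00–18:30

Mina ∩ Jun: 10:00–10:30, 11:30–13:45, 14:15–16:15, 17:30–17:45, 18:00–18:30.
Windows ≥ 30 min: 10:00–10:30, 11:30–13:45, 14:15–16:15, 18:00–18:30.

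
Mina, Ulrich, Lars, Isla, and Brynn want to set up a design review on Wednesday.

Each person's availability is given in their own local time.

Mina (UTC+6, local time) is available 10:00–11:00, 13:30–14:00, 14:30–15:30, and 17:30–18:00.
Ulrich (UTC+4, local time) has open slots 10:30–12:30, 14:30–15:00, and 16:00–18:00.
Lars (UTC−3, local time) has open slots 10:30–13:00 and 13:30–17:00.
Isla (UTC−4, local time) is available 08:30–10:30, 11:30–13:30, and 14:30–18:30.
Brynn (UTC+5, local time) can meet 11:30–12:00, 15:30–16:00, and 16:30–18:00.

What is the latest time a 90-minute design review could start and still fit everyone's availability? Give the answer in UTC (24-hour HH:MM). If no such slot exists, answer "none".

none

Mina → UTC: 04:00–05:00, 07:30–08:00, 08:30–09:30, 11:30–12:00.
Ulrich → UTC: 06:30–08:30, 10:30–11:00, 12:00–14:00.
Lars → UTC: 13:30–16:00, 16:30–20:00.
Isla → UTC: 12:30–14:30, 15:30–17:30, 18:30–22:30.
Brynn → UTC: 06:30–07:00, 10:30–11:00, 11:30–13:00.
Mina ∩ Ulrich: 07:30–08:00.
Mina ∩ Ulrich ∩ Lars: (none).
Mina ∩ Ulrich ∩ Lars ∩ Isla: (none).
Mina ∩ Ulrich ∩ Lars ∩ Isla ∩ Brynn: (none).
Windows ≥ 90 min: (none).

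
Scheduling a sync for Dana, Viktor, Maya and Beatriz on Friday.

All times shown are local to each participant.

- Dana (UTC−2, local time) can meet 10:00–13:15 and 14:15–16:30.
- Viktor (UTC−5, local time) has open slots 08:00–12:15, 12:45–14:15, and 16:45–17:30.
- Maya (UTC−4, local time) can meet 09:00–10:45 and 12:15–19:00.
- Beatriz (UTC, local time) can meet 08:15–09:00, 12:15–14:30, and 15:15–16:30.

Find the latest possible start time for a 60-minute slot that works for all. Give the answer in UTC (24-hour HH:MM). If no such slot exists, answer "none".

13:30

Dana → UTC: 12:00–15:15, 16:15–18:30.
Viktor → UTC: 13:00–17:15, 17:45–19:15, 21:45–22:30.
Maya → UTC: 13:00–14:45, 16:15–23:00.
Beatriz → UTC: 08:15–09:00, 12:15–14:30, 15:15–16:30.
Dana ∩ Viktor: 13:00–15:15, 16:15–17:15, 17:45–18:30.
Dana ∩ Viktor ∩ Maya: 13:00–14:45, 16:15–17:15, 17:45–18:30.
Dana ∩ Viktor ∩ Maya ∩ Beatriz: 13:00–14:30, 16:15–16:30.
Windows ≥ 60 min: 13:00–14:30.
Latest start in the last window 13:00–14:30 is 14:30 − 60 min = 13:30.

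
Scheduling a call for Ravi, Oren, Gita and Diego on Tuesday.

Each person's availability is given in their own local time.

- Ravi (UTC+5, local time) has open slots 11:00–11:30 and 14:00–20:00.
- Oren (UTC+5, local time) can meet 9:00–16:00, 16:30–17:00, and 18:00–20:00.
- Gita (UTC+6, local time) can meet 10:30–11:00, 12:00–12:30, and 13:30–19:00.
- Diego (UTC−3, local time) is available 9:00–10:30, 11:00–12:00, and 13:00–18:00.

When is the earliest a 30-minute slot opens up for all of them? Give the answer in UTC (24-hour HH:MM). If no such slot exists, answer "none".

Ravi → UTC: 06:00–06:30, 09:00–15:00.
Oren → UTC: 04:00–11:00, 11:30–12:00, 13:00–15:00.
Gita → UTC: 04:30–05:00, 06:00–06:30, 07:30–13:00.
Diego → UTC: 12:00–13:30, 14:00–15:00, 16:00–21:00.
Ravi ∩ Oren: 06:00–06:30, 09:00–11:00, 11:30–12:00, 13:00–15:00.
Ravi ∩ Oren ∩ Gita: 06:00–06:30, 09:00–11:00, 11:30–12:00.
Ravi ∩ Oren ∩ Gita ∩ Diego: (none).
Windows ≥ 30 min: (none).

none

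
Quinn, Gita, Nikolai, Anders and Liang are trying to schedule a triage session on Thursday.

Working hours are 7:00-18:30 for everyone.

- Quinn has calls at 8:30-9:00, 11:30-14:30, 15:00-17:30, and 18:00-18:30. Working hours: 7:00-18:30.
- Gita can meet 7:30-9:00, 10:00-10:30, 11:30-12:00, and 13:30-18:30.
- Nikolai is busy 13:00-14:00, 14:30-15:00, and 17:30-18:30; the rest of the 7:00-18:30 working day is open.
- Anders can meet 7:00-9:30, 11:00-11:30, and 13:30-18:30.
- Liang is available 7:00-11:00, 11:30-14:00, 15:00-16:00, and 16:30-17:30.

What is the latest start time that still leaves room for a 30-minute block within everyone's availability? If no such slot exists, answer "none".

Quinn free within 07:00–18:30: 07:00–08:30, 09:00–11:30, 14:30–15:00, 17:30–18:00.
Nikolai free within 07:00–18:30: 07:00–13:00, 14:00–14:30, 15:00–17:30.
Quinn ∩ Gita: 07:30–08:30, 10:00–10:30, 14:30–15:00, 17:30–18:00.
Quinn ∩ Gita ∩ Nikolai: 07:30–08:30, 10:00–10:30.
Quinn ∩ Gita ∩ Nikolai ∩ Anders: 07:30–08:30.
Quinn ∩ Gita ∩ Nikolai ∩ Anders ∩ Liang: 07:30–08:30.
Windows ≥ 30 min: 07:30–08:30.
Latest start in the last window 07:30–08:30 is 08:30 − 30 min = 08:00.

08:00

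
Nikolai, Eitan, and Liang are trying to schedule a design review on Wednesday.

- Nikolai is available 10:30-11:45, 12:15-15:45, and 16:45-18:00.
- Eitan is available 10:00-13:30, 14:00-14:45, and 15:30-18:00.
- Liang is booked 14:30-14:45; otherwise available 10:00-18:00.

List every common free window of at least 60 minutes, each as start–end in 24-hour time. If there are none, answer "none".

Liang free within 10:00–18:00: 10:00–14:30, 14:45–18:00.
Nikolai ∩ Eitan: 10:30–11:45, 12:15–13:30, 14:00–14:45, 15:30–15:45, 16:45–18:00.
Nikolai ∩ Eitan ∩ Liang: 10:30–11:45, 12:15–13:30, 14:00–14:30, 15:30–15:45, 16:45–18:00.
Windows ≥ 60 min: 10:30–11:45, 12:15–13:30, 16:45–18:00.

10:30–11:45, 12:15–13:30, 16:45–18:00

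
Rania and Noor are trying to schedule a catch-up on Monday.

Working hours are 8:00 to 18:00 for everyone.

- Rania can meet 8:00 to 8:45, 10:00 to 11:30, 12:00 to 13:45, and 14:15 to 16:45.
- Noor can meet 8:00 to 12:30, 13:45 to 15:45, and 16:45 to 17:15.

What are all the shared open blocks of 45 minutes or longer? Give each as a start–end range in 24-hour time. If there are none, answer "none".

Rania ∩ Noor: 08:00–08:45, 10:00–11:30, 12:00–12:30, 14:15–15:45.
Windows ≥ 45 min: 08:00–08:45, 10:00–11:30, 14:15–15:45.

08:00–08:45, 10:00–11:30, 14:15–15:45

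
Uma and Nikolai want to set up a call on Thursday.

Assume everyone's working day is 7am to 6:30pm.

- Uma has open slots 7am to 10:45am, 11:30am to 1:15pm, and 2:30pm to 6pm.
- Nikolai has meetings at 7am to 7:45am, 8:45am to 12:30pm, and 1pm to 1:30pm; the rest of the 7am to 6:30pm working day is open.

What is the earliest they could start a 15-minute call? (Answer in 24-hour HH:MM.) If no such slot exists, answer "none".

07:45

Nikolai free within 07:00–18:30: 07:45–08:45, 12:30–13:00, 13:30–18:30.
Uma ∩ Nikolai: 07:45–08:45, 12:30–13:00, 14:30–18:00.
Windows ≥ 15 min: 07:45–08:45, 12:30–13:00, 14:30–18:00.
Earliest such window starts at 07:45.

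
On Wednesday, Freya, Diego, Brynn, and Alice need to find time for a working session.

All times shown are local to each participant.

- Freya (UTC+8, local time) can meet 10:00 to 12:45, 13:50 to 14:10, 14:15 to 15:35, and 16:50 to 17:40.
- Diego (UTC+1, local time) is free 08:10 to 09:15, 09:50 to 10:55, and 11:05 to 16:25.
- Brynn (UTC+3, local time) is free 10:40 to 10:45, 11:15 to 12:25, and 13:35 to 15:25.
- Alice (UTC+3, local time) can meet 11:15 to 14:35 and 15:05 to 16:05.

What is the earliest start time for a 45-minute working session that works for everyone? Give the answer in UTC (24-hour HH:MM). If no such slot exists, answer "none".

Freya → UTC: 02:00–04:45, 05:50–06:10, 06:15–07:35, 08:50–09:40.
Diego → UTC: 07:10–08:15, 08:50–09:55, 10:05–15:25.
Brynn → UTC: 07:40–07:45, 08:15–09:25, 10:35–12:25.
Alice → UTC: 08:15–11:35, 12:05–13:05.
Freya ∩ Diego: 07:10–07:35, 08:50–09:40.
Freya ∩ Diego ∩ Brynn: 08:50–09:25.
Freya ∩ Diego ∩ Brynn ∩ Alice: 08:50–09:25.
Windows ≥ 45 min: (none).

none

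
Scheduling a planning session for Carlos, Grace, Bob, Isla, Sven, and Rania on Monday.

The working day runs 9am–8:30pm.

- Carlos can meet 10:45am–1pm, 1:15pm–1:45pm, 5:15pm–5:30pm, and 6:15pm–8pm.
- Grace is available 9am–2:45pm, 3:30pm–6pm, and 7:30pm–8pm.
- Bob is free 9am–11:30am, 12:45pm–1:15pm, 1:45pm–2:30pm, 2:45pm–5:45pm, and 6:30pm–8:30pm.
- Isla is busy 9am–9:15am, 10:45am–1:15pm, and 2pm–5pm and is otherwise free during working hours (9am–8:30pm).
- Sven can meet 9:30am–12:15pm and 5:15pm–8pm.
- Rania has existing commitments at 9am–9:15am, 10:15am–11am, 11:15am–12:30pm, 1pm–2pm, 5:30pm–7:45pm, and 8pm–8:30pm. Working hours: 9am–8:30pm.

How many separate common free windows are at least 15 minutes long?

2

Isla free within 09:00–20:30: 09:15–10:45, 13:15–14:00, 17:00–20:30.
Rania free within 09:00–20:30: 09:15–10:15, 11:00–11:15, 12:30–13:00, 14:00–17:30, 19:45–20:00.
Carlos ∩ Grace: 10:45–13:00, 13:15–13:45, 17:15–17:30, 19:30–20:00.
Carlos ∩ Grace ∩ Bob: 10:45–11:30, 12:45–13:00, 17:15–17:30, 19:30–20:00.
Carlos ∩ Grace ∩ Bob ∩ Isla: 17:15–17:30, 19:30–20:00.
Carlos ∩ Grace ∩ Bob ∩ Isla ∩ Sven: 17:15–17:30, 19:30–20:00.
Carlos ∩ Grace ∩ Bob ∩ Isla ∩ Sven ∩ Rania: 17:15–17:30, 19:45–20:00.
Windows ≥ 15 min: 17:15–17:30, 19:45–20:00.
That's 2 windows.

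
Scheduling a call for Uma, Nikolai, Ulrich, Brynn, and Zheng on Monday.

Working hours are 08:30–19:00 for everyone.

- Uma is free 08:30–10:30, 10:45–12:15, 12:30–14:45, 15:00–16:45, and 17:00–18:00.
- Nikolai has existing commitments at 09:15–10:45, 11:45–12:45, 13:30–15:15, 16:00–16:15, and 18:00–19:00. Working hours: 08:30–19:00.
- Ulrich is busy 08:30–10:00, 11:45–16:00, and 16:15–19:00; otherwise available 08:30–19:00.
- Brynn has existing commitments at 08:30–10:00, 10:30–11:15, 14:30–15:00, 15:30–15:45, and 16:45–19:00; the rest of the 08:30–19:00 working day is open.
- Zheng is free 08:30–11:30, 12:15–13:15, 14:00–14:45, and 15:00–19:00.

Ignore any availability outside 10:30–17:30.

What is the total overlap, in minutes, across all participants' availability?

15 minutes

Nikolai free within 08:30–19:00: 08:30–09:15, 10:45–11:45, 12:45–13:30, 15:15–16:00, 16:15–18:00.
Ulrich free within 08:30–19:00: 10:00–11:45, 16:00–16:15.
Brynn free within 08:30–19:00: 10:00–10:30, 11:15–14:30, 15:00–15:30, 15:45–16:45.
Uma ∩ Nikolai: 08:30–09:15, 10:45–11:45, 12:45–13:30, 15:15–16:00, 16:15–16:45, 17:00–18:00.
Uma ∩ Nikolai ∩ Ulrich: 10:45–11:45.
Uma ∩ Nikolai ∩ Ulrich ∩ Brynn: 11:15–11:45.
Uma ∩ Nikolai ∩ Ulrich ∩ Brynn ∩ Zheng: 11:15–11:30.
Restricted to 10:30–17:30: 11:15–11:30.
Total common minutes: 15.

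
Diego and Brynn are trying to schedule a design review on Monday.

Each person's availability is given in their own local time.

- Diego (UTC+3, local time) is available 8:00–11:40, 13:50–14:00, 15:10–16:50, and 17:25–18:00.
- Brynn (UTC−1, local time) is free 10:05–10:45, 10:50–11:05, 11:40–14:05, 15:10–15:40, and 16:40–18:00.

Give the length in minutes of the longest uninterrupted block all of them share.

70 minutes

Diego → UTC: 05:00–08:40, 10:50–11:00, 12:10–13:50, 14:25–15:00.
Brynn → UTC: 11:05–11:45, 11:50–12:05, 12:40–15:05, 16:10–16:40, 17:40–19:00.
Diego ∩ Brynn: 12:40–13:50, 14:25–15:00.
Common window lengths: 70, 35 min; longest is 70.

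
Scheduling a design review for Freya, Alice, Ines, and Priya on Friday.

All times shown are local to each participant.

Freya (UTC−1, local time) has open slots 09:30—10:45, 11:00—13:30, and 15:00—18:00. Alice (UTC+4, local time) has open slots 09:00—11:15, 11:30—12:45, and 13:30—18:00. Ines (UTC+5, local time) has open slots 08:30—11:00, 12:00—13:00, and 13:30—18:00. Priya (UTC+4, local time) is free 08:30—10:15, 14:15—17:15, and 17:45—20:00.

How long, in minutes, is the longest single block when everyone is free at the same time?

75 minutes

Freya → UTC: 10:30–11:45, 12:00–14:30, 16:00–19:00.
Alice → UTC: 05:00–07:15, 07:30–08:45, 09:30–14:00.
Ines → UTC: 03:30–06:00, 07:00–08:00, 08:30–13:00.
Priya → UTC: 04:30–06:15, 10:15–13:15, 13:45–16:00.
Freya ∩ Alice: 10:30–11:45, 12:00–14:00.
Freya ∩ Alice ∩ Ines: 10:30–11:45, 12:00–13:00.
Freya ∩ Alice ∩ Ines ∩ Priya: 10:30–11:45, 12:00–13:00.
Common window lengths: 75, 60 min; longest is 75.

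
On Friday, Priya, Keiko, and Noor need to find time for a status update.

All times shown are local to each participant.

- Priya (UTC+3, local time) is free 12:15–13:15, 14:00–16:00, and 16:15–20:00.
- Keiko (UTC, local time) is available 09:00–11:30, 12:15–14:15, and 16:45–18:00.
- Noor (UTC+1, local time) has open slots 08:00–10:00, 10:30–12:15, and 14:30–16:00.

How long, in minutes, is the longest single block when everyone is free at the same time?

45 minutes

Priya → UTC: 09:15–10:15, 11:00–13:00, 13:15–17:00.
Keiko → UTC: 09:00–11:30, 12:15–14:15, 16:45–18:00.
Noor → UTC: 07:00–09:00, 09:30–11:15, 13:30–15:00.
Priya ∩ Keiko: 09:15–10:15, 11:00–11:30, 12:15–13:00, 13:15–14:15, 16:45–17:00.
Priya ∩ Keiko ∩ Noor: 09:30–10:15, 11:00–11:15, 13:30–14:15.
Common window lengths: 45, 15, 45 min; longest is 45.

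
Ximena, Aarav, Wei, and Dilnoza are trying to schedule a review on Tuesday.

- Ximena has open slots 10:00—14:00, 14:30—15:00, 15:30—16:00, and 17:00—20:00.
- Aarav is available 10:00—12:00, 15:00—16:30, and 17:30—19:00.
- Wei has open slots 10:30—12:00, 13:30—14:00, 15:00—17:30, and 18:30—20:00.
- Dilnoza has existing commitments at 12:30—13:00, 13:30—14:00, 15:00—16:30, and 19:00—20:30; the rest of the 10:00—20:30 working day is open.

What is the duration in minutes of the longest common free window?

90 minutes

Dilnoza free within 10:00–20:30: 10:00–12:30, 13:00–13:30, 14:00–15:00, 16:30–19:00.
Ximena ∩ Aarav: 10:00–12:00, 15:30–16:00, 17:30–19:00.
Ximena ∩ Aarav ∩ Wei: 10:30–12:00, 15:30–16:00, 18:30–19:00.
Ximena ∩ Aarav ∩ Wei ∩ Dilnoza: 10:30–12:00, 18:30–19:00.
Common window lengths: 90, 30 min; longest is 90.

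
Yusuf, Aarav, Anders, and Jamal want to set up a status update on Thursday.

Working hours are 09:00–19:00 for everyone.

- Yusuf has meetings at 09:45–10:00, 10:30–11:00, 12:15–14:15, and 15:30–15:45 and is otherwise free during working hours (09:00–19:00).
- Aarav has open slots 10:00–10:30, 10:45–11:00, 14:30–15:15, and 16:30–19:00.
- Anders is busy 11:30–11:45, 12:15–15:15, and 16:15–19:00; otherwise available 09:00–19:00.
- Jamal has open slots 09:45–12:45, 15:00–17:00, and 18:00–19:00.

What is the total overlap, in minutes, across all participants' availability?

Yusuf free within 09:00–19:00: 09:00–09:45, 10:00–10:30, 11:00–12:15, 14:15–15:30, 15:45–19:00.
Anders free within 09:00–19:00: 09:00–11:30, 11:45–12:15, 15:15–16:15.
Yusuf ∩ Aarav: 10:00–10:30, 14:30–15:15, 16:30–19:00.
Yusuf ∩ Aarav ∩ Anders: 10:00–10:30.
Yusuf ∩ Aarav ∩ Anders ∩ Jamal: 10:00–10:30.
Total common minutes: 30.

30 minutes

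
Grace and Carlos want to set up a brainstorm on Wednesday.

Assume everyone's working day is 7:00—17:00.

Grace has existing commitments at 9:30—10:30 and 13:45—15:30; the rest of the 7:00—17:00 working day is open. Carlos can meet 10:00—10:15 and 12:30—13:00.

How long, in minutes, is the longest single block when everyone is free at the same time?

30 minutes

Grace free within 07:00–17:00: 07:00–09:30, 10:30–13:45, 15:30–17:00.
Grace ∩ Carlos: 12:30–13:00.
Single common window of 30 minutes.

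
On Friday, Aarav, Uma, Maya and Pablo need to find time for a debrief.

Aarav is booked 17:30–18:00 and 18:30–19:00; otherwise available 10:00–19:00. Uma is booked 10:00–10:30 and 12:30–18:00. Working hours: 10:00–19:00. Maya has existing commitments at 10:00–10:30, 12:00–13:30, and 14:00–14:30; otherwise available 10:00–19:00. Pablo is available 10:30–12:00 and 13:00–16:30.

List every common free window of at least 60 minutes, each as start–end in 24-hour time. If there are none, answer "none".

10:30–12:00

Aarav free within 10:00–19:00: 10:00–17:30, 18:00–18:30.
Uma free within 10:00–19:00: 10:30–12:30, 18:00–19:00.
Maya free within 10:00–19:00: 10:30–12:00, 13:30–14:00, 14:30–19:00.
Aarav ∩ Uma: 10:30–12:30, 18:00–18:30.
Aarav ∩ Uma ∩ Maya: 10:30–12:00, 18:00–18:30.
Aarav ∩ Uma ∩ Maya ∩ Pablo: 10:30–12:00.
Windows ≥ 60 min: 10:30–12:00.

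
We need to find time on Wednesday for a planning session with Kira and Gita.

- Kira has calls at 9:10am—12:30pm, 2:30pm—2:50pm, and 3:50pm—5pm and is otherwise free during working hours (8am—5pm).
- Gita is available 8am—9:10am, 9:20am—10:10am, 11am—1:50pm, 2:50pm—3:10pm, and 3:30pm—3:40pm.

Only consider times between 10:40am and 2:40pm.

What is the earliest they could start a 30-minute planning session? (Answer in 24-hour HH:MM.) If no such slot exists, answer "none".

Kira free within 08:00–17:00: 08:00–09:10, 12:30–14:30, 14:50–15:50.
Kira ∩ Gita: 08:00–09:10, 12:30–13:50, 14:50–15:10, 15:30–15:40.
Restricted to 10:40–14:40: 12:30–13:50.
Windows ≥ 30 min: 12:30–13:50.
Earliest such window starts at 12:30.

12:30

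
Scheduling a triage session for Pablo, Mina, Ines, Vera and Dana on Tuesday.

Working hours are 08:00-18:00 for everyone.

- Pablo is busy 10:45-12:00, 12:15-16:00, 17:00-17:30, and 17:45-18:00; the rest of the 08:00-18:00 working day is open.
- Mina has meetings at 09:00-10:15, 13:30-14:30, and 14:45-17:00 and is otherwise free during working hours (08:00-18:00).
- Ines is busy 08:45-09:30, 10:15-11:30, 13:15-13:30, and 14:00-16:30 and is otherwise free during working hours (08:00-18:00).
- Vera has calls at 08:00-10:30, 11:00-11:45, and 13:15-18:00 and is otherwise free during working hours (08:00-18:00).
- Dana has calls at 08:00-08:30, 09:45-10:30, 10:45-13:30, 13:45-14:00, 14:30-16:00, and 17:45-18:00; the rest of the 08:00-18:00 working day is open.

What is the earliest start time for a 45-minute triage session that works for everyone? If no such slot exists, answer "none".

Pablo free within 08:00–18:00: 08:00–10:45, 12:00–12:15, 16:00–17:00, 17:30–17:45.
Mina free within 08:00–18:00: 08:00–09:00, 10:15–13:30, 14:30–14:45, 17:00–18:00.
Ines free within 08:00–18:00: 08:00–08:45, 09:30–10:15, 11:30–13:15, 13:30–14:00, 16:30–18:00.
Vera free within 08:00–18:00: 10:30–11:00, 11:45–13:15.
Dana free within 08:00–18:00: 08:30–09:45, 10:30–10:45, 13:30–13:45, 14:00–14:30, 16:00–17:45.
Pablo ∩ Mina: 08:00–09:00, 10:15–10:45, 12:00–12:15, 17:30–17:45.
Pablo ∩ Mina ∩ Ines: 08:00–08:45, 12:00–12:15, 17:30–17:45.
Pablo ∩ Mina ∩ Ines ∩ Vera: 12:00–12:15.
Pablo ∩ Mina ∩ Ines ∩ Vera ∩ Dana: (none).
Windows ≥ 45 min: (none).

none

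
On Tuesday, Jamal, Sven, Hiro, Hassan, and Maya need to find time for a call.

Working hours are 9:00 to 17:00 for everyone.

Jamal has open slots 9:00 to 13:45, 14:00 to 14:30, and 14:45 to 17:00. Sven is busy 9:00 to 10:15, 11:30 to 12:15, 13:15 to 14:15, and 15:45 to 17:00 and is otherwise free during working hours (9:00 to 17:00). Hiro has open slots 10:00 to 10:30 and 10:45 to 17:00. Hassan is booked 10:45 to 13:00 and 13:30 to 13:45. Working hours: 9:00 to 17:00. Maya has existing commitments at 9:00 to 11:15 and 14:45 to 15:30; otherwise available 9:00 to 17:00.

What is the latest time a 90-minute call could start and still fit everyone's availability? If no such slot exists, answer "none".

none

Sven free within 09:00–17:00: 10:15–11:30, 12:15–13:15, 14:15–15:45.
Hassan free within 09:00–17:00: 09:00–10:45, 13:00–13:30, 13:45–17:00.
Maya free within 09:00–17:00: 11:15–14:45, 15:30–17:00.
Jamal ∩ Sven: 10:15–11:30, 12:15–13:15, 14:15–14:30, 14:45–15:45.
Jamal ∩ Sven ∩ Hiro: 10:15–10:30, 10:45–11:30, 12:15–13:15, 14:15–14:30, 14:45–15:45.
Jamal ∩ Sven ∩ Hiro ∩ Hassan: 10:15–10:30, 13:00–13:15, 14:15–14:30, 14:45–15:45.
Jamal ∩ Sven ∩ Hiro ∩ Hassan ∩ Maya: 13:00–13:15, 14:15–14:30, 15:30–15:45.
Windows ≥ 90 min: (none).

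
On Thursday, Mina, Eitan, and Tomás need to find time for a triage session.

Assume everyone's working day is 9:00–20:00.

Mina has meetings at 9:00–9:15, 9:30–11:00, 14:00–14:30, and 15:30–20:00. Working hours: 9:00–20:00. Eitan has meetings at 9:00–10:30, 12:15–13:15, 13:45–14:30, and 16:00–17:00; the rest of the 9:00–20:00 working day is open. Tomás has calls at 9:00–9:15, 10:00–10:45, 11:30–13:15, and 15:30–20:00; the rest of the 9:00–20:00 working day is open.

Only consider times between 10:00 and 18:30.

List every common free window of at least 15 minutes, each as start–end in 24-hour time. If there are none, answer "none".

11:00–11:30, 13:15–13:45, 14:30–15:30

Mina free within 09:00–20:00: 09:15–09:30, 11:00–14:00, 14:30–15:30.
Eitan free within 09:00–20:00: 10:30–12:15, 13:15–13:45, 14:30–16:00, 17:00–20:00.
Tomás free within 09:00–20:00: 09:15–10:00, 10:45–11:30, 13:15–15:30.
Mina ∩ Eitan: 11:00–12:15, 13:15–13:45, 14:30–15:30.
Mina ∩ Eitan ∩ Tomás: 11:00–11:30, 13:15–13:45, 14:30–15:30.
Restricted to 10:00–18:30: 11:00–11:30, 13:15–13:45, 14:30–15:30.
Windows ≥ 15 min: 11:00–11:30, 13:15–13:45, 14:30–15:30.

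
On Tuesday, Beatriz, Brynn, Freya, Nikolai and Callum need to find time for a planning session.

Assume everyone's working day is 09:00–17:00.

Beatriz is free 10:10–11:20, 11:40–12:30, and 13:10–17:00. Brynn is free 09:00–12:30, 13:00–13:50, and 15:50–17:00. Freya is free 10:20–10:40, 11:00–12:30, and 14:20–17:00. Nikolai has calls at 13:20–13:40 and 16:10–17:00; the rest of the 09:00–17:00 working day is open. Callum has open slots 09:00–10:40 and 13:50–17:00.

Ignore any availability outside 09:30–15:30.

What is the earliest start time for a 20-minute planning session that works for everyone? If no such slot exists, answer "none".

10:20

Nikolai free within 09:00–17:00: 09:00–13:20, 13:40–16:10.
Beatriz ∩ Brynn: 10:10–11:20, 11:40–12:30, 13:10–13:50, 15:50–17:00.
Beatriz ∩ Brynn ∩ Freya: 10:20–10:40, 11:00–11:20, 11:40–12:30, 15:50–17:00.
Beatriz ∩ Brynn ∩ Freya ∩ Nikolai: 10:20–10:40, 11:00–11:20, 11:40–12:30, 15:50–16:10.
Beatriz ∩ Brynn ∩ Freya ∩ Nikolai ∩ Callum: 10:20–10:40, 15:50–16:10.
Restricted to 09:30–15:30: 10:20–10:40.
Windows ≥ 20 min: 10:20–10:40.
Earliest such window starts at 10:20.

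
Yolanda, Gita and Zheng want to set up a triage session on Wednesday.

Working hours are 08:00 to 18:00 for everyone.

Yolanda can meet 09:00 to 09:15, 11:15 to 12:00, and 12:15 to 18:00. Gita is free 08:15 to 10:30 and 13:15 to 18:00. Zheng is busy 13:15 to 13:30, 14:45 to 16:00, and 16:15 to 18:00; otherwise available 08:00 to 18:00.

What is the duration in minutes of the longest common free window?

75 minutes

Zheng free within 08:00–18:00: 08:00–13:15, 13:30–14:45, 16:00–16:15.
Yolanda ∩ Gita: 09:00–09:15, 13:15–18:00.
Yolanda ∩ Gita ∩ Zheng: 09:00–09:15, 13:30–14:45, 16:00–16:15.
Common window lengths: 15, 75, 15 min; longest is 75.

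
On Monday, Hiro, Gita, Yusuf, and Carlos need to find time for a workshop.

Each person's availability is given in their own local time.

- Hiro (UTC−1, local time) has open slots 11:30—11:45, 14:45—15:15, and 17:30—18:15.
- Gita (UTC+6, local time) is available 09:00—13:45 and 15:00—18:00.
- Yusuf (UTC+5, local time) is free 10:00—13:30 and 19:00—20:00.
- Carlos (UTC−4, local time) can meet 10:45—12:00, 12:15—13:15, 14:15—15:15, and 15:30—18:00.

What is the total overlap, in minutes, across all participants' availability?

Hiro → UTC: 12:30–12:45, 15:45–16:15, 18:30–19:15.
Gita → UTC: 03:00–07:45, 09:00–12:00.
Yusuf → UTC: 05:00–08:30, 14:00–15:00.
Carlos → UTC: 14:45–16:00, 16:15–17:15, 18:15–19:15, 19:30–22:00.
Hiro ∩ Gita: (none).
Hiro ∩ Gita ∩ Yusuf: (none).
Hiro ∩ Gita ∩ Yusuf ∩ Carlos: (none).
Total common minutes: 0.

0 minutes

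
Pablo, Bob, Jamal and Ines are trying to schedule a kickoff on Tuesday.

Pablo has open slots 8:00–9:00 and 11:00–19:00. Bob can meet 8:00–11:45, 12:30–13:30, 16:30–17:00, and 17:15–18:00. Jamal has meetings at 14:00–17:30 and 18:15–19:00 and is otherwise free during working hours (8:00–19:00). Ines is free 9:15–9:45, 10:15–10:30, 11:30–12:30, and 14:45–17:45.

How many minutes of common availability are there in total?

Jamal free within 08:00–19:00: 08:00–14:00, 17:30–18:15.
Pablo ∩ Bob: 08:00–09:00, 11:00–11:45, 12:30–13:30, 16:30–17:00, 17:15–18:00.
Pablo ∩ Bob ∩ Jamal: 08:00–09:00, 11:00–11:45, 12:30–13:30, 17:30–18:00.
Pablo ∩ Bob ∩ Jamal ∩ Ines: 11:30–11:45, 17:30–17:45.
Total common minutes: 15 + 15 = 30.

30 minutes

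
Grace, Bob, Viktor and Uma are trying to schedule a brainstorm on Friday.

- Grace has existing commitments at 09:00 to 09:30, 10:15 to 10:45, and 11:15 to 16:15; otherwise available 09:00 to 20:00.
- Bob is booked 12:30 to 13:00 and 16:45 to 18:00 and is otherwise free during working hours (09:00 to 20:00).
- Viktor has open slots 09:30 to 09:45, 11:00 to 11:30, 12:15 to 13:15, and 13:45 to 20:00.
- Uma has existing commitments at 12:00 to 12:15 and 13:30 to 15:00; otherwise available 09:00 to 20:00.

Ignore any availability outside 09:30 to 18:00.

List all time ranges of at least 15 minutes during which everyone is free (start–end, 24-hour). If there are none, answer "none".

09:30–09:45, 11:00–11:15, 16:15–16:45

Grace free within 09:00–20:00: 09:30–10:15, 10:45–11:15, 16:15–20:00.
Bob free within 09:00–20:00: 09:00–12:30, 13:00–16:45, 18:00–20:00.
Uma free within 09:00–20:00: 09:00–12:00, 12:15–13:30, 15:00–20:00.
Grace ∩ Bob: 09:30–10:15, 10:45–11:15, 16:15–16:45, 18:00–20:00.
Grace ∩ Bob ∩ Viktor: 09:30–09:45, 11:00–11:15, 16:15–16:45, 18:00–20:00.
Grace ∩ Bob ∩ Viktor ∩ Uma: 09:30–09:45, 11:00–11:15, 16:15–16:45, 18:00–20:00.
Restricted to 09:30–18:00: 09:30–09:45, 11:00–11:15, 16:15–16:45.
Windows ≥ 15 min: 09:30–09:45, 11:00–11:15, 16:15–16:45.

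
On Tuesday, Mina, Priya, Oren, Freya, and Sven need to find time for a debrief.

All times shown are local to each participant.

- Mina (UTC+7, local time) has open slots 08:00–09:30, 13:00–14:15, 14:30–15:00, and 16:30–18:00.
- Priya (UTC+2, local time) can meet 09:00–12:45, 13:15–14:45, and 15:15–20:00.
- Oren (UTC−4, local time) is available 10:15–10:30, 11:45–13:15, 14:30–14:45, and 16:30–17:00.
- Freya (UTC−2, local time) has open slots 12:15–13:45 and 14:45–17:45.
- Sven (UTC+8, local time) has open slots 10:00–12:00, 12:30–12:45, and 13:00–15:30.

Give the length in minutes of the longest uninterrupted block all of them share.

Mina → UTC: 01:00–02:30, 06:00–07:15, 07:30–08:00, 09:30–11:00.
Priya → UTC: 07:00–10:45, 11:15–12:45, 13:15–18:00.
Oren → UTC: 14:15–14:30, 15:45–17:15, 18:30–18:45, 20:30–21:00.
Freya → UTC: 14:15–15:45, 16:45–19:45.
Sven → UTC: 02:00–04:00, 04:30–04:45, 05:00–07:30.
Mina ∩ Priya: 07:00–07:15, 07:30–08:00, 09:30–10:45.
Mina ∩ Priya ∩ Oren: (none).
Mina ∩ Priya ∩ Oren ∩ Freya: (none).
Mina ∩ Priya ∩ Oren ∩ Freya ∩ Sven: (none).
No common window.

0 minutes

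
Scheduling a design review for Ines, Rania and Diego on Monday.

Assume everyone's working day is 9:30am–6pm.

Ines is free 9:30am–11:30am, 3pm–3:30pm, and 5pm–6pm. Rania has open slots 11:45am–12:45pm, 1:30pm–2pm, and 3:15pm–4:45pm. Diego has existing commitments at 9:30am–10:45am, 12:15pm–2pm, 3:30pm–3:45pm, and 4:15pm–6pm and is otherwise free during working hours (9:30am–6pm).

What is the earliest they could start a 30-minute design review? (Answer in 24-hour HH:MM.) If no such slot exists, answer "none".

none

Diego free within 09:30–18:00: 10:45–12:15, 14:00–15:30, 15:45–16:15.
Ines ∩ Rania: 15:15–15:30.
Ines ∩ Rania ∩ Diego: 15:15–15:30.
Windows ≥ 30 min: (none).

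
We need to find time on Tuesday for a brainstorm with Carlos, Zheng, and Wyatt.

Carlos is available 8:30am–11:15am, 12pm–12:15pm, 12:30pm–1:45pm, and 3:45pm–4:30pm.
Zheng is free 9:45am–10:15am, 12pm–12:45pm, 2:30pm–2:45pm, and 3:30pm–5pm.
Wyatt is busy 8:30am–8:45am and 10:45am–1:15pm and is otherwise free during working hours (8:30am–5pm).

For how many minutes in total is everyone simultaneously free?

75 minutes

Wyatt free within 08:30–17:00: 08:45–10:45, 13:15–17:00.
Carlos ∩ Zheng: 09:45–10:15, 12:00–12:15, 12:30–12:45, 15:45–16:30.
Carlos ∩ Zheng ∩ Wyatt: 09:45–10:15, 15:45–16:30.
Total common minutes: 30 + 45 = 75.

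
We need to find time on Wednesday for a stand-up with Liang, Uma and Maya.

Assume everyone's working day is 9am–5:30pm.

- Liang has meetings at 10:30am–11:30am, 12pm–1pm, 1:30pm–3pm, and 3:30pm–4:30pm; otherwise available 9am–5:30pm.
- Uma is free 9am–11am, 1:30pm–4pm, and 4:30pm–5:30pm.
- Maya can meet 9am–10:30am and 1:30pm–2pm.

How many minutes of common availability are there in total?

90 minutes

Liang free within 09:00–17:30: 09:00–10:30, 11:30–12:00, 13:00–13:30, 15:00–15:30, 16:30–17:30.
Liang ∩ Uma: 09:00–10:30, 15:00–15:30, 16:30–17:30.
Liang ∩ Uma ∩ Maya: 09:00–10:30.
Total common minutes: 90.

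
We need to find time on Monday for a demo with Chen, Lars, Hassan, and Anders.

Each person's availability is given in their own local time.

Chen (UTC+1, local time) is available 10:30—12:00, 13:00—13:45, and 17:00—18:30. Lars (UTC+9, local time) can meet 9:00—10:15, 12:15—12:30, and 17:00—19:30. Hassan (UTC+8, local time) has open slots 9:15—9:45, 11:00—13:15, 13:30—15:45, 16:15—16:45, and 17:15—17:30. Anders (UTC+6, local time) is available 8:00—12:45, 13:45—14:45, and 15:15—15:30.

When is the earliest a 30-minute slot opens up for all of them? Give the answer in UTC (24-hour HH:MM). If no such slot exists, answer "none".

none

Chen → UTC: 09:30–11:00, 12:00–12:45, 16:00–17:30.
Lars → UTC: 00:00–01:15, 03:15–03:30, 08:00–10:30.
Hassan → UTC: 01:15–01:45, 03:00–05:15, 05:30–07:45, 08:15–08:45, 09:15–09:30.
Anders → UTC: 02:00–06:45, 07:45–08:45, 09:15–09:30.
Chen ∩ Lars: 09:30–10:30.
Chen ∩ Lars ∩ Hassan: (none).
Chen ∩ Lars ∩ Hassan ∩ Anders: (none).
Windows ≥ 30 min: (none).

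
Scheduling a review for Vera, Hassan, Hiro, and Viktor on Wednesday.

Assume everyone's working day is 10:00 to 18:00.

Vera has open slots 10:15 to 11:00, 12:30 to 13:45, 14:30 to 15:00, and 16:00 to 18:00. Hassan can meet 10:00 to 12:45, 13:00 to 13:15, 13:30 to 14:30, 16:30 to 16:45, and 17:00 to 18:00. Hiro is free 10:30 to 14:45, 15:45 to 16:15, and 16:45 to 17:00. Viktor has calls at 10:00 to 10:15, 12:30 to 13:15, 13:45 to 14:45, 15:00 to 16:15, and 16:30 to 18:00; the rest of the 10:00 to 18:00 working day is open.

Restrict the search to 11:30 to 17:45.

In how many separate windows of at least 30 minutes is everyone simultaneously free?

Viktor free within 10:00–18:00: 10:15–12:30, 13:15–13:45, 14:45–15:00, 16:15–16:30.
Vera ∩ Hassan: 10:15–11:00, 12:30–12:45, 13:00–13:15, 13:30–13:45, 16:30–16:45, 17:00–18:00.
Vera ∩ Hassan ∩ Hiro: 10:30–11:00, 12:30–12:45, 13:00–13:15, 13:30–13:45.
Vera ∩ Hassan ∩ Hiro ∩ Viktor: 10:30–11:00, 13:30–13:45.
Restricted to 11:30–17:45: 13:30–13:45.
Windows ≥ 30 min: (none).
That's 0 windows.

0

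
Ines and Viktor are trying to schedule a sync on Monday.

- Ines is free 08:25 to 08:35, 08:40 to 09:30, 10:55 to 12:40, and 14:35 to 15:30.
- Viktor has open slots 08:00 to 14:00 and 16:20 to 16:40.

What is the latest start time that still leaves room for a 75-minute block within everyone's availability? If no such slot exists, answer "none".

11:25

Ines ∩ Viktor: 08:25–08:35, 08:40–09:30, 10:55–12:40.
Windows ≥ 75 min: 10:55–12:40.
Latest start in the last window 10:55–12:40 is 12:40 − 75 min = 11:25.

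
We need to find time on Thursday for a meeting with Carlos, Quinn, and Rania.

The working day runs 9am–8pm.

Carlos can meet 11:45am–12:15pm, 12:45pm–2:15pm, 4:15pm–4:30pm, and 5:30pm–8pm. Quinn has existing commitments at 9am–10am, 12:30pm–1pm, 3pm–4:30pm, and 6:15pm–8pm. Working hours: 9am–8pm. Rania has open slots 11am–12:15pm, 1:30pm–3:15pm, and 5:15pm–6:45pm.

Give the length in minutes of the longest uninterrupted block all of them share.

Quinn free within 09:00–20:00: 10:00–12:30, 13:00–15:00, 16:30–18:15.
Carlos ∩ Quinn: 11:45–12:15, 13:00–14:15, 17:30–18:15.
Carlos ∩ Quinn ∩ Rania: 11:45–12:15, 13:30–14:15, 17:30–18:15.
Common window lengths: 30, 45, 45 min; longest is 45.

45 minutes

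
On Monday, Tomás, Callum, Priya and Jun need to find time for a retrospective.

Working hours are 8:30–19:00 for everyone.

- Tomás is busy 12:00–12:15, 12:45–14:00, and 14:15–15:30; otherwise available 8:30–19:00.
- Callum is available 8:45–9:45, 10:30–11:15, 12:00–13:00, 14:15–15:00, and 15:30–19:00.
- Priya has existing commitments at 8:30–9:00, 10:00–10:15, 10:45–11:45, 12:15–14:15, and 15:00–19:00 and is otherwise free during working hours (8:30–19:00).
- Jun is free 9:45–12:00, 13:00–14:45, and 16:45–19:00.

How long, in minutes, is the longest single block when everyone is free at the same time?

Tomás free within 08:30–19:00: 08:30–12:00, 12:15–12:45, 14:00–14:15, 15:30–19:00.
Priya free within 08:30–19:00: 09:00–10:00, 10:15–10:45, 11:45–12:15, 14:15–15:00.
Tomás ∩ Callum: 08:45–09:45, 10:30–11:15, 12:15–12:45, 15:30–19:00.
Tomás ∩ Callum ∩ Priya: 09:00–09:45, 10:30–10:45.
Tomás ∩ Callum ∩ Priya ∩ Jun: 10:30–10:45.
Single common window of 15 minutes.

15 minutes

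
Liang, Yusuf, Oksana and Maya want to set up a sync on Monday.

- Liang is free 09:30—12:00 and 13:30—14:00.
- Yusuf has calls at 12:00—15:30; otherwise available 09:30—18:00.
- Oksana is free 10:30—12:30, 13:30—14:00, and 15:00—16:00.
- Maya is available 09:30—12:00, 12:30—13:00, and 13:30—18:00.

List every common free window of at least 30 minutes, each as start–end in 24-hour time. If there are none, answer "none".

10:30–12:00

Yusuf free within 09:30–18:00: 09:30–12:00, 15:30–18:00.
Liang ∩ Yusuf: 09:30–12:00.
Liang ∩ Yusuf ∩ Oksana: 10:30–12:00.
Liang ∩ Yusuf ∩ Oksana ∩ Maya: 10:30–12:00.
Windows ≥ 30 min: 10:30–12:00.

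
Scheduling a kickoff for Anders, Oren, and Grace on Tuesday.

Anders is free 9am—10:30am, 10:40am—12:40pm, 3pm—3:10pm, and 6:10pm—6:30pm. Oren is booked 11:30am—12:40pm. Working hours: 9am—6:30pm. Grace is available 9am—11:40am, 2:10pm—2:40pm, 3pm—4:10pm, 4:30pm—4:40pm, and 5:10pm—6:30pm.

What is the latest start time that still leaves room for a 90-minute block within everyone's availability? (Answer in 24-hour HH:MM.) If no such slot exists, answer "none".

Oren free within 09:00–18:30: 09:00–11:30, 12:40–18:30.
Anders ∩ Oren: 09:00–10:30, 10:40–11:30, 15:00–15:10, 18:10–18:30.
Anders ∩ Oren ∩ Grace: 09:00–10:30, 10:40–11:30, 15:00–15:10, 18:10–18:30.
Windows ≥ 90 min: 09:00–10:30.
Latest start in the last window 09:00–10:30 is 10:30 − 90 min = 09:00.

09:00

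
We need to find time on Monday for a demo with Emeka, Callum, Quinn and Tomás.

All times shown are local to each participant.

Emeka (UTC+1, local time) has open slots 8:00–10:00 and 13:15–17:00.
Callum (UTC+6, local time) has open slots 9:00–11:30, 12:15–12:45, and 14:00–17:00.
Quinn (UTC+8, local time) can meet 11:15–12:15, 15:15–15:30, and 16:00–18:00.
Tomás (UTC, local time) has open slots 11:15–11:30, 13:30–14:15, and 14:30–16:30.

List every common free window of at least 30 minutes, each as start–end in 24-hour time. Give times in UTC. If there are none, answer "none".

none

Emeka → UTC: 07:00–09:00, 12:15–16:00.
Callum → UTC: 03:00–05:30, 06:15–06:45, 08:00–11:00.
Quinn → UTC: 03:15–04:15, 07:15–07:30, 08:00–10:00.
Tomás → UTC: 11:15–11:30, 13:30–14:15, 14:30–16:30.
Emeka ∩ Callum: 08:00–09:00.
Emeka ∩ Callum ∩ Quinn: 08:00–09:00.
Emeka ∩ Callum ∩ Quinn ∩ Tomás: (none).
Windows ≥ 30 min: (none).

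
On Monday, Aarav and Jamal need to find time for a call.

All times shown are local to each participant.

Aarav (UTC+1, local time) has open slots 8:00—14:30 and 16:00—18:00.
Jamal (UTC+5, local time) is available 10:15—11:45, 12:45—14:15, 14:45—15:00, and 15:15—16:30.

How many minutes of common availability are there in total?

Aarav → UTC: 07:00–13:30, 15:00–17:00.
Jamal → UTC: 05:15–06:45, 07:45–09:15, 09:45–10:00, 10:15–11:30.
Aarav ∩ Jamal: 07:45–09:15, 09:45–10:00, 10:15–11:30.
Total common minutes: 90 + 15 + 75 = 180.

180 minutes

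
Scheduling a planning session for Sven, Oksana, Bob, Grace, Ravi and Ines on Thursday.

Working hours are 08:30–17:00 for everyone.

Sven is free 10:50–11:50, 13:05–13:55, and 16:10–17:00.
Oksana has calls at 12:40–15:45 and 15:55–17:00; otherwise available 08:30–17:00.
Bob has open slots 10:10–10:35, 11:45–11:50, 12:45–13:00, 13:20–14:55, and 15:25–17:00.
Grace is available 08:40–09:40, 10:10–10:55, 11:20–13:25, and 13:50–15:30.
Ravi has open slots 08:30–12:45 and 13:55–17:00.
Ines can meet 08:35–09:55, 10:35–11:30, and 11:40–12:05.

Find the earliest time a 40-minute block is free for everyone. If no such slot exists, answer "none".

Oksana free within 08:30–17:00: 08:30–12:40, 15:45–15:55.
Sven ∩ Oksana: 10:50–11:50.
Sven ∩ Oksana ∩ Bob: 11:45–11:50.
Sven ∩ Oksana ∩ Bob ∩ Grace: 11:45–11:50.
Sven ∩ Oksana ∩ Bob ∩ Grace ∩ Ravi: 11:45–11:50.
Sven ∩ Oksana ∩ Bob ∩ Grace ∩ Ravi ∩ Ines: 11:45–11:50.
Windows ≥ 40 min: (none).

none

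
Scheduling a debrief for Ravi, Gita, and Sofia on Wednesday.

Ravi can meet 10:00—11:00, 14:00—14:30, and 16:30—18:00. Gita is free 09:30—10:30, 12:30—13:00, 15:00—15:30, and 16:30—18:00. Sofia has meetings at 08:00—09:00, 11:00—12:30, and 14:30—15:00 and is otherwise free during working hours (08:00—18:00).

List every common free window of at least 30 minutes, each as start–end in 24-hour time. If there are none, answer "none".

Sofia free within 08:00–18:00: 09:00–11:00, 12:30–14:30, 15:00–18:00.
Ravi ∩ Gita: 10:00–10:30, 16:30–18:00.
Ravi ∩ Gita ∩ Sofia: 10:00–10:30, 16:30–18:00.
Windows ≥ 30 min: 10:00–10:30, 16:30–18:00.

10:00–10:30, 16:30–18:00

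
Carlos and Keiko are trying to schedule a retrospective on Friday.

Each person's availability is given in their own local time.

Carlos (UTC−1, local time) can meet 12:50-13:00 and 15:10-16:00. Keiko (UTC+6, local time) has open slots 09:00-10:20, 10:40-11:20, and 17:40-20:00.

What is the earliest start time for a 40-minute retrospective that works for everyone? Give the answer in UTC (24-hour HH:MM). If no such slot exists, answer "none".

Carlos → UTC: 13:50–14:00, 16:10–17:00.
Keiko → UTC: 03:00–04:20, 04:40–05:20, 11:40–14:00.
Carlos ∩ Keiko: 13:50–14:00.
Windows ≥ 40 min: (none).

none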